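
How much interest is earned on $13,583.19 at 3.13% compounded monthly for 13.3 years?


Compound interest earned = final amount − principal.
A = P(1 + r/n)^(nt) = $13,583.19 × (1 + 0.0313/12)^(12 × 13.3) = $20,585.38
Interest = A − P = $20,585.38 − $13,583.19 = $7,002.19

Interest = A - P = $7,002.19


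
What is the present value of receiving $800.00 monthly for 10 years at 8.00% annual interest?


Present value of an ordinary annuity: PV = PMT × (1 − (1 + r)^(−n)) / r
Monthly rate r = 0.08/12 ≈ 0.00666667, n = 120
PV = $800.00 × (1 − (1 + 0.08/12)^(−120)) / (0.08/12)
PV = $800.00 × 82.421481
PV = $65,937.18

PV = PMT × (1-(1+r)^(-n))/r = $65,937.18


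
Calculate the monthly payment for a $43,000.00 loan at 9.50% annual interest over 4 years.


Loan payment formula: PMT = PV × r / (1 − (1 + r)^(−n))
Monthly rate r = 0.095/12 ≈ 0.00791667, n = 48 months
Denominator: 1 − (1 + 0.095/12)^(−48) = 0.315115
PMT = $43,000.00 × (0.095/12) / 0.315115
PMT = $1,080.29 per month

PMT = PV × r / (1-(1+r)^(-n)) = $1,080.29/month


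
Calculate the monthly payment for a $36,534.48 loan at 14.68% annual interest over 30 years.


Loan payment formula: PMT = PV × r / (1 − (1 + r)^(−n))
Monthly rate r = 0.1468/12 ≈ 0.01223333, n = 360 months
Denominator: 1 − (1 + 0.1468/12)^(−360) = 0.987441
PMT = $36,534.48 × (0.1468/12) / 0.987441
PMT = $452.62 per month

PMT = PV × r / (1-(1+r)^(-n)) = $452.62/month


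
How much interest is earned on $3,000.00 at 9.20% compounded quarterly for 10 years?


Compound interest earned = final amount − principal.
A = P(1 + r/n)^(nt) = $3,000.00 × (1 + 0.092/4)^(4 × 10) = $7,449.83
Interest = A − P = $7,449.83 − $3,000.00 = $4,449.83

Interest = A - P = $4,449.83


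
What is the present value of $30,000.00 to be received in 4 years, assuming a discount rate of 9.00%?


Present value formula: PV = FV / (1 + r)^t
PV = $30,000.00 / (1 + 0.09)^4
PV = $30,000.00 / 1.4115816
PV = $21,252.76

PV = FV / (1 + r)^t = $21,252.76


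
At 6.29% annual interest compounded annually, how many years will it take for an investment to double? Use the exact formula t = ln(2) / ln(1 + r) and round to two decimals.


Doubling condition: (1 + r)^t = 2
Take ln of both sides: t × ln(1 + r) = ln(2)
t = ln(2) / ln(1 + r)
t = 0.693147 / 0.061001
t = 11.36

t = ln(2) / ln(1 + r) = 11.36 years


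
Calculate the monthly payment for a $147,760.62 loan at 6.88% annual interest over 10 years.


Loan payment formula: PMT = PV × r / (1 − (1 + r)^(−n))
Monthly rate r = 0.0688/12 ≈ 0.00573333, n = 120 months
Denominator: 1 − (1 + 0.0688/12)^(−120) = 0.496431
PMT = $147,760.62 × (0.0688/12) / 0.496431
PMT = $1,706.50 per month

PMT = PV × r / (1-(1+r)^(-n)) = $1,706.50/month


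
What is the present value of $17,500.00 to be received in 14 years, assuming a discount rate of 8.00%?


Present value formula: PV = FV / (1 + r)^t
PV = $17,500.00 / (1 + 0.08)^14
PV = $17,500.00 / 2.937194
PV = $5,958.07

PV = FV / (1 + r)^t = $5,958.07


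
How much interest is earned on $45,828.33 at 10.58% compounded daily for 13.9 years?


Compound interest earned = final amount − principal.
A = P(1 + r/n)^(nt) = $45,828.33 × (1 + 0.1058/365)^(365 × 13.9) = $199,399.30
Interest = A − P = $199,399.30 − $45,828.33 = $153,570.97

Interest = A - P = $153,570.97


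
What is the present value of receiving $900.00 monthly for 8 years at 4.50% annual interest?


Present value of an ordinary annuity: PV = PMT × (1 − (1 + r)^(−n)) / r
Monthly rate r = 0.045/12 = 0.00375, n = 96
PV = $900.00 × (1 − (1 + 0.045/12)^(−96)) / (0.045/12)
PV = $900.00 × 80.494336
PV = $72,444.90

PV = PMT × (1-(1+r)^(-n))/r = $72,444.90


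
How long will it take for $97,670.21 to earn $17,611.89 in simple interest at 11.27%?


Rearrange the simple interest formula for t:
I = P × r × t  ⇒  t = I / (P × r)
t = $17,611.89 / ($97,670.21 × 0.1127)
t = 1.6

t = I/(P×r) = 1.6 years


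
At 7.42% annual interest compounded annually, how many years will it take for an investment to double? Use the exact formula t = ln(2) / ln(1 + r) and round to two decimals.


Doubling condition: (1 + r)^t = 2
Take ln of both sides: t × ln(1 + r) = ln(2)
t = ln(2) / ln(1 + r)
t = 0.693147 / 0.071576
t = 9.68

t = ln(2) / ln(1 + r) = 9.68 years


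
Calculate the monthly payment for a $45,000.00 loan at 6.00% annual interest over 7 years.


Loan payment formula: PMT = PV × r / (1 − (1 + r)^(−n))
Monthly rate r = 0.06/12 = 0.005, n = 84 months
Denominator: 1 − (1 + 0.06/12)^(−84) = 0.3422652
PMT = $45,000.00 × (0.06/12) / 0.3422652
PMT = $657.38 per month

PMT = PV × r / (1-(1+r)^(-n)) = $657.38/month


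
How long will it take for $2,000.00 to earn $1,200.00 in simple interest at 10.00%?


Rearrange the simple interest formula for t:
I = P × r × t  ⇒  t = I / (P × r)
t = $1,200.00 / ($2,000.00 × 0.1)
t = 6

t = I/(P×r) = 6 years


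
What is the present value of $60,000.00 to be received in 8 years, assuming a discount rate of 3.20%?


Present value formula: PV = FV / (1 + r)^t
PV = $60,000.00 / (1 + 0.032)^8
PV = $60,000.00 / 1.2865823
PV = $46,635.18

PV = FV / (1 + r)^t = $46,635.18


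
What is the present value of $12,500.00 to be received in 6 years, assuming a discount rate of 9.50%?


Present value formula: PV = FV / (1 + r)^t
PV = $12,500.00 / (1 + 0.095)^6
PV = $12,500.00 / 1.723791
PV = $7,251.46

PV = FV / (1 + r)^t = $7,251.46


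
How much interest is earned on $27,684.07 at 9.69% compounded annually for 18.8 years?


Compound interest earned = final amount − principal.
A = P(1 + r/n)^(nt) = $27,684.07 × (1 + 0.0969/1)^(1 × 18.8) = $157,532.52
Interest = A − P = $157,532.52 − $27,684.07 = $129,848.45

Interest = A - P = $129,848.45


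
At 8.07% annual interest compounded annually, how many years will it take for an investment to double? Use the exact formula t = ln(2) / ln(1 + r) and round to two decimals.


Doubling condition: (1 + r)^t = 2
Take ln of both sides: t × ln(1 + r) = ln(2)
t = ln(2) / ln(1 + r)
t = 0.693147 / 0.077609
t = 8.93

t = ln(2) / ln(1 + r) = 8.93 years


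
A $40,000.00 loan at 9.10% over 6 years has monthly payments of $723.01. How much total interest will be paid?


Total paid over the life of the loan = PMT × n.
Total paid = $723.01 × 72 = $52,056.72
Total interest = total paid − principal = $52,056.72 − $40,000.00 = $12,056.72

Total interest = (PMT × n) - PV = $12,056.72


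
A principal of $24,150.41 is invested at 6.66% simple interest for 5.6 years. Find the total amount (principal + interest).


Total amount formula: A = P(1 + rt) = P + P·r·t
Interest: I = P × r × t = $24,150.41 × 0.0666 × 5.6 = $9,007.14
A = P + I = $24,150.41 + $9,007.14 = $33,157.55

A = P + I = P(1 + rt) = $33,157.55


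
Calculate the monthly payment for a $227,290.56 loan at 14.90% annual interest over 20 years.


Loan payment formula: PMT = PV × r / (1 − (1 + r)^(−n))
Monthly rate r = 0.149/12 ≈ 0.01241667, n = 240 months
Denominator: 1 − (1 + 0.149/12)^(−240) = 0.948267
PMT = $227,290.56 × (0.149/12) / 0.948267
PMT = $2,976.16 per month

PMT = PV × r / (1-(1+r)^(-n)) = $2,976.16/month


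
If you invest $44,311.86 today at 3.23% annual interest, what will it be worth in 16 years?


Future value formula: FV = PV × (1 + r)^t
FV = $44,311.86 × (1 + 0.0323)^16
FV = $44,311.86 × 1.6630099
FV = $73,691.06

FV = PV × (1 + r)^t = $73,691.06


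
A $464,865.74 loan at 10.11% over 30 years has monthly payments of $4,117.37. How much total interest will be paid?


Total paid over the life of the loan = PMT × n.
Total paid = $4,117.37 × 360 = $1,482,253.20
Total interest = total paid − principal = $1,482,253.20 − $464,865.74 = $1,017,387.46

Total interest = (PMT × n) - PV = $1,017,387.46


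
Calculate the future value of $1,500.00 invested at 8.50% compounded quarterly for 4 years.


Compound interest formula: A = P(1 + r/n)^(nt)
A = $1,500.00 × (1 + 0.085/4)^(4 × 4)
Growth factor: (1 + 0.085/4)^16 = 1.399952
A = $1,500.00 × 1.399952
A = $2,099.93

A = P(1 + r/n)^(nt) = $2,099.93


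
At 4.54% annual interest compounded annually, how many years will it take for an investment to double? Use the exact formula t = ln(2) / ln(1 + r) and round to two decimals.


Doubling condition: (1 + r)^t = 2
Take ln of both sides: t × ln(1 + r) = ln(2)
t = ln(2) / ln(1 + r)
t = 0.693147 / 0.044400
t = 15.61

t = ln(2) / ln(1 + r) = 15.61 years


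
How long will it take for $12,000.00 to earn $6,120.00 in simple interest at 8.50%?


Rearrange the simple interest formula for t:
I = P × r × t  ⇒  t = I / (P × r)
t = $6,120.00 / ($12,000.00 × 0.085)
t = 6

t = I/(P×r) = 6 years


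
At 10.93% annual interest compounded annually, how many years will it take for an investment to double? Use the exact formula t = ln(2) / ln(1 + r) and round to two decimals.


Doubling condition: (1 + r)^t = 2
Take ln of both sides: t × ln(1 + r) = ln(2)
t = ln(2) / ln(1 + r)
t = 0.693147 / 0.103729
t = 6.68

t = ln(2) / ln(1 + r) = 6.68 years


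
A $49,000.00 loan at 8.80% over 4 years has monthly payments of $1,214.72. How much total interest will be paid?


Total paid over the life of the loan = PMT × n.
Total paid = $1,214.72 × 48 = $58,306.56
Total interest = total paid − principal = $58,306.56 − $49,000.00 = $9,306.56

Total interest = (PMT × n) - PV = $9,306.56


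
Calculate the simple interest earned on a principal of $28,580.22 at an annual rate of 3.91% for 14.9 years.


Simple interest formula: I = P × r × t
I = $28,580.22 × 0.0391 × 14.9
I = $16,650.55

I = P × r × t = $16,650.55


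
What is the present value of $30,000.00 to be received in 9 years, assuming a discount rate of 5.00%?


Present value formula: PV = FV / (1 + r)^t
PV = $30,000.00 / (1 + 0.05)^9
PV = $30,000.00 / 1.551328
PV = $19,338.27

PV = FV / (1 + r)^t = $19,338.27


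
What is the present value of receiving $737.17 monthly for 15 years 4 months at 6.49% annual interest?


Present value of an ordinary annuity: PV = PMT × (1 − (1 + r)^(−n)) / r
Monthly rate r = 0.0649/12 ≈ 0.00540833, n = 184
PV = $737.17 × (1 − (1 + 0.0649/12)^(−184)) / (0.0649/12)
PV = $737.17 × 116.363629
PV = $85,779.78

PV = PMT × (1-(1+r)^(-n))/r = $85,779.78


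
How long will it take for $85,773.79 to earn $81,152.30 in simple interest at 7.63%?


Rearrange the simple interest formula for t:
I = P × r × t  ⇒  t = I / (P × r)
t = $81,152.30 / ($85,773.79 × 0.0763)
t = 12.4

t = I/(P×r) = 12.4 years


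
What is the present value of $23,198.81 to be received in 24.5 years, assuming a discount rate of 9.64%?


Present value formula: PV = FV / (1 + r)^t
PV = $23,198.81 / (1 + 0.0964)^24.5
PV = $23,198.81 / 9.533254
PV = $2,433.46

PV = FV / (1 + r)^t = $2,433.46


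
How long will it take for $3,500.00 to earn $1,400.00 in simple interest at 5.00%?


Rearrange the simple interest formula for t:
I = P × r × t  ⇒  t = I / (P × r)
t = $1,400.00 / ($3,500.00 × 0.05)
t = 8

t = I/(P×r) = 8 years


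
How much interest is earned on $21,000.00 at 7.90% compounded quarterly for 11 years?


Compound interest earned = final amount − principal.
A = P(1 + r/n)^(nt) = $21,000.00 × (1 + 0.079/4)^(4 × 11) = $49,652.68
Interest = A − P = $49,652.68 − $21,000.00 = $28,652.68

Interest = A - P = $28,652.68


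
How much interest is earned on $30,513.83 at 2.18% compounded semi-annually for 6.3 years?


Compound interest earned = final amount − principal.
A = P(1 + r/n)^(nt) = $30,513.83 × (1 + 0.0218/2)^(2 × 6.3) = $34,980.02
Interest = A − P = $34,980.02 − $30,513.83 = $4,466.19

Interest = A - P = $4,466.19


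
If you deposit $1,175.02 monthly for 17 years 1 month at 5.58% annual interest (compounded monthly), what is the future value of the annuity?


Future value of an ordinary annuity: FV = PMT × ((1 + r)^n − 1) / r
Monthly rate r = 0.0558/12 = 0.00465, n = 205
FV = $1,175.02 × ((1 + 0.0558/12)^205 − 1) / (0.0558/12)
FV = $1,175.02 × 341.591741
FV = $401,377.13

FV = PMT × ((1+r)^n - 1)/r = $401,377.13


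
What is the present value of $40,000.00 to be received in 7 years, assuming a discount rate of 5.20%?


Present value formula: PV = FV / (1 + r)^t
PV = $40,000.00 / (1 + 0.052)^7
PV = $40,000.00 / 1.4259693
PV = $28,051.09

PV = FV / (1 + r)^t = $28,051.09


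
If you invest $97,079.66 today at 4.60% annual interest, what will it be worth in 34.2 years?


Future value formula: FV = PV × (1 + r)^t
FV = $97,079.66 × (1 + 0.046)^34.2
FV = $97,079.66 × 4.6556852
FV = $451,972.34

FV = PV × (1 + r)^t = $451,972.34


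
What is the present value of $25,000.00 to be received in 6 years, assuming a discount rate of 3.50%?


Present value formula: PV = FV / (1 + r)^t
PV = $25,000.00 / (1 + 0.035)^6
PV = $25,000.00 / 1.229255
PV = $20,337.52

PV = FV / (1 + r)^t = $20,337.52


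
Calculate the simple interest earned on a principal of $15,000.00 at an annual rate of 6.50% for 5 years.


Simple interest formula: I = P × r × t
I = $15,000.00 × 0.065 × 5
I = $4,875.00

I = P × r × t = $4,875.00


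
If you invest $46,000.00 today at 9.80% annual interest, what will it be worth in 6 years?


Future value formula: FV = PV × (1 + r)^t
FV = $46,000.00 × (1 + 0.098)^6
FV = $46,000.00 × 1.75232251
FV = $80,606.84

FV = PV × (1 + r)^t = $80,606.84


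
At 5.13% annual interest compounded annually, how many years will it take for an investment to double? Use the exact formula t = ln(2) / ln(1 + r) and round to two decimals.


Doubling condition: (1 + r)^t = 2
Take ln of both sides: t × ln(1 + r) = ln(2)
t = ln(2) / ln(1 + r)
t = 0.693147 / 0.050027
t = 13.86

t = ln(2) / ln(1 + r) = 13.86 years


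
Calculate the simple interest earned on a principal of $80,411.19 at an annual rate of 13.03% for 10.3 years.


Simple interest formula: I = P × r × t
I = $80,411.19 × 0.1303 × 10.3
I = $107,919.05

I = P × r × t = $107,919.05


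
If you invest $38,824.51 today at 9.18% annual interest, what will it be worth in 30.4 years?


Future value formula: FV = PV × (1 + r)^t
FV = $38,824.51 × (1 + 0.0918)^30.4
FV = $38,824.51 × 14.4394262
FV = $560,603.65

FV = PV × (1 + r)^t = $560,603.65


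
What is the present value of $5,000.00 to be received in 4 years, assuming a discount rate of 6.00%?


Present value formula: PV = FV / (1 + r)^t
PV = $5,000.00 / (1 + 0.06)^4
PV = $5,000.00 / 1.262477
PV = $3,960.47

PV = FV / (1 + r)^t = $3,960.47


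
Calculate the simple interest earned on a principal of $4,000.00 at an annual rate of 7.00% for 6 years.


Simple interest formula: I = P × r × t
I = $4,000.00 × 0.07 × 6
I = $1,680.00

I = P × r × t = $1,680.00


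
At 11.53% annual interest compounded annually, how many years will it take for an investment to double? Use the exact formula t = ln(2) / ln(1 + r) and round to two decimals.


Doubling condition: (1 + r)^t = 2
Take ln of both sides: t × ln(1 + r) = ln(2)
t = ln(2) / ln(1 + r)
t = 0.693147 / 0.109123
t = 6.35

t = ln(2) / ln(1 + r) = 6.35 years


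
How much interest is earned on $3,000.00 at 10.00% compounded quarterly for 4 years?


Compound interest earned = final amount − principal.
A = P(1 + r/n)^(nt) = $3,000.00 × (1 + 0.1/4)^(4 × 4) = $4,453.52
Interest = A − P = $4,453.52 − $3,000.00 = $1,453.52

Interest = A - P = $1,453.52


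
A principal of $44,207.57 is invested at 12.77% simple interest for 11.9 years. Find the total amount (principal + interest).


Total amount formula: A = P(1 + rt) = P + P·r·t
Interest: I = P × r × t = $44,207.57 × 0.1277 × 11.9 = $67,179.15
A = P + I = $44,207.57 + $67,179.15 = $111,386.72

A = P + I = P(1 + rt) = $111,386.72


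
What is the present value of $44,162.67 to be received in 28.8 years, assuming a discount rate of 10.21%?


Present value formula: PV = FV / (1 + r)^t
PV = $44,162.67 / (1 + 0.1021)^28.8
PV = $44,162.67 / 16.442387
PV = $2,685.90

PV = FV / (1 + r)^t = $2,685.90


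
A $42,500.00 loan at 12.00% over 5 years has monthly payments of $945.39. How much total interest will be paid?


Total paid over the life of the loan = PMT × n.
Total paid = $945.39 × 60 = $56,723.40
Total interest = total paid − principal = $56,723.40 − $42,500.00 = $14,223.40

Total interest = (PMT × n) - PV = $14,223.40


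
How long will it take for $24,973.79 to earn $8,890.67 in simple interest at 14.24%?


Rearrange the simple interest formula for t:
I = P × r × t  ⇒  t = I / (P × r)
t = $8,890.67 / ($24,973.79 × 0.1424)
t = 2.5

t = I/(P×r) = 2.5 years


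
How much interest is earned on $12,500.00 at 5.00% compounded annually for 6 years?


Compound interest earned = final amount − principal.
A = P(1 + r/n)^(nt) = $12,500.00 × (1 + 0.05/1)^(1 × 6) = $16,751.20
Interest = A − P = $16,751.20 − $12,500.00 = $4,251.20

Interest = A - P = $4,251.20


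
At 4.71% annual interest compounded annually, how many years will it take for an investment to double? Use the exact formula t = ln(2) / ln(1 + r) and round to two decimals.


Doubling condition: (1 + r)^t = 2
Take ln of both sides: t × ln(1 + r) = ln(2)
t = ln(2) / ln(1 + r)
t = 0.693147 / 0.046024
t = 15.06

t = ln(2) / ln(1 + r) = 15.06 years


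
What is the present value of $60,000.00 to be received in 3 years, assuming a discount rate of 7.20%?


Present value formula: PV = FV / (1 + r)^t
PV = $60,000.00 / (1 + 0.072)^3
PV = $60,000.00 / 1.23192525
PV = $48,704.25

PV = FV / (1 + r)^t = $48,704.25


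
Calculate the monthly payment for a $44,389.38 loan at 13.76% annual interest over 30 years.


Loan payment formula: PMT = PV × r / (1 − (1 + r)^(−n))
Monthly rate r = 0.1376/12 ≈ 0.01146667, n = 360 months
Denominator: 1 − (1 + 0.1376/12)^(−360) = 0.983502
PMT = $44,389.38 × (0.1376/12) / 0.983502
PMT = $517.54 per month

PMT = PV × r / (1-(1+r)^(-n)) = $517.54/month


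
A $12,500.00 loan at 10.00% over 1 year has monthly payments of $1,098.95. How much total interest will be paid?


Total paid over the life of the loan = PMT × n.
Total paid = $1,098.95 × 12 = $13,187.40
Total interest = total paid − principal = $13,187.40 − $12,500.00 = $687.40

Total interest = (PMT × n) - PV = $687.40


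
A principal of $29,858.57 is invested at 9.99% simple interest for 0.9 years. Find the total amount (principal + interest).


Total amount formula: A = P(1 + rt) = P + P·r·t
Interest: I = P × r × t = $29,858.57 × 0.0999 × 0.9 = $2,684.58
A = P + I = $29,858.57 + $2,684.58 = $32,543.15

A = P + I = P(1 + rt) = $32,543.15


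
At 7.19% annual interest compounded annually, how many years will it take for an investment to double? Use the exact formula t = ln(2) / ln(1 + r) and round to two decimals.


Doubling condition: (1 + r)^t = 2
Take ln of both sides: t × ln(1 + r) = ln(2)
t = ln(2) / ln(1 + r)
t = 0.693147 / 0.069433
t = 9.98

t = ln(2) / ln(1 + r) = 9.98 years


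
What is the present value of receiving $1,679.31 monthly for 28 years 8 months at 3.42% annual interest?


Present value of an ordinary annuity: PV = PMT × (1 − (1 + r)^(−n)) / r
Monthly rate r = 0.0342/12 = 0.00285, n = 344
PV = $1,679.31 × (1 − (1 + 0.0342/12)^(−344)) / (0.0342/12)
PV = $1,679.31 × 219.058070
PV = $367,866.41

PV = PMT × (1-(1+r)^(-n))/r = $367,866.41


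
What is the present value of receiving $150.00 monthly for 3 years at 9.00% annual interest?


Present value of an ordinary annuity: PV = PMT × (1 − (1 + r)^(−n)) / r
Monthly rate r = 0.09/12 = 0.0075, n = 36
PV = $150.00 × (1 − (1 + 0.09/12)^(−36)) / (0.09/12)
PV = $150.00 × 31.446805
PV = $4,717.02

PV = PMT × (1-(1+r)^(-n))/r = $4,717.02


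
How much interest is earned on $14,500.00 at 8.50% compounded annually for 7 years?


Compound interest earned = final amount − principal.
A = P(1 + r/n)^(nt) = $14,500.00 × (1 + 0.085/1)^(1 × 7) = $25,667.06
Interest = A − P = $25,667.06 − $14,500.00 = $11,167.06

Interest = A - P = $11,167.06


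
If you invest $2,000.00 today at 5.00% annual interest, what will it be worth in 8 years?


Future value formula: FV = PV × (1 + r)^t
FV = $2,000.00 × (1 + 0.05)^8
FV = $2,000.00 × 1.477455
FV = $2,954.91

FV = PV × (1 + r)^t = $2,954.91


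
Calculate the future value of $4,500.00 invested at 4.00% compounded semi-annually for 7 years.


Compound interest formula: A = P(1 + r/n)^(nt)
A = $4,500.00 × (1 + 0.04/2)^(2 × 7)
Growth factor: (1 + 0.04/2)^14 = 1.3194788
A = $4,500.00 × 1.3194788
A = $5,937.65

A = P(1 + r/n)^(nt) = $5,937.65


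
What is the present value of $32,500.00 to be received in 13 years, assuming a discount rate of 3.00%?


Present value formula: PV = FV / (1 + r)^t
PV = $32,500.00 / (1 + 0.03)^13
PV = $32,500.00 / 1.4685337
PV = $22,130.92

PV = FV / (1 + r)^t = $22,130.92


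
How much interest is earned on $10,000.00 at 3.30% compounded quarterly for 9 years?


Compound interest earned = final amount − principal.
A = P(1 + r/n)^(nt) = $10,000.00 × (1 + 0.033/4)^(4 × 9) = $13,441.77
Interest = A − P = $13,441.77 − $10,000.00 = $3,441.77

Interest = A - P = $3,441.77


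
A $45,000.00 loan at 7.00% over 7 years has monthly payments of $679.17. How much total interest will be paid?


Total paid over the life of the loan = PMT × n.
Total paid = $679.17 × 84 = $57,050.28
Total interest = total paid − principal = $57,050.28 − $45,000.00 = $12,050.28

Total interest = (PMT × n) - PV = $12,050.28


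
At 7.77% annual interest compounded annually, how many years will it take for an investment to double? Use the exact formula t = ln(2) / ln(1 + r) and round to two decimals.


Doubling condition: (1 + r)^t = 2
Take ln of both sides: t × ln(1 + r) = ln(2)
t = ln(2) / ln(1 + r)
t = 0.693147 / 0.074829
t = 9.26

t = ln(2) / ln(1 + r) = 9.26 years


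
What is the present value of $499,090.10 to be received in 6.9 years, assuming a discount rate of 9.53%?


Present value formula: PV = FV / (1 + r)^t
PV = $499,090.10 / (1 + 0.0953)^6.9
PV = $499,090.10 / 1.8740376
PV = $266,318.08

PV = FV / (1 + r)^t = $266,318.08


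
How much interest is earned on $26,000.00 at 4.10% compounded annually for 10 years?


Compound interest earned = final amount − principal.
A = P(1 + r/n)^(nt) = $26,000.00 × (1 + 0.041/1)^(1 × 10) = $38,858.02
Interest = A − P = $38,858.02 − $26,000.00 = $12,858.02

Interest = A - P = $12,858.02


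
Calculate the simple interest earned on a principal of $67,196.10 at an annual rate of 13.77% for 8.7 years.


Simple interest formula: I = P × r × t
I = $67,196.10 × 0.1377 × 8.7
I = $80,500.26

I = P × r × t = $80,500.26


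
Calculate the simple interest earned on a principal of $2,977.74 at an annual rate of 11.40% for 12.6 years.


Simple interest formula: I = P × r × t
I = $2,977.74 × 0.114 × 12.6
I = $4,277.23

I = P × r × t = $4,277.23


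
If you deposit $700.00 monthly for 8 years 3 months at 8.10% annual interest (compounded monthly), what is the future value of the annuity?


Future value of an ordinary annuity: FV = PMT × ((1 + r)^n − 1) / r
Monthly rate r = 0.081/12 = 0.00675, n = 99
FV = $700.00 × ((1 + 0.081/12)^99 − 1) / (0.081/12)
FV = $700.00 × 140.214109
FV = $98,149.88

FV = PMT × ((1+r)^n - 1)/r = $98,149.88


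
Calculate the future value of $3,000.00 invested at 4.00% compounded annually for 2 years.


Compound interest formula: A = P(1 + r/n)^(nt)
A = $3,000.00 × (1 + 0.04/1)^(1 × 2)
Growth factor: (1 + 0.04/1)^2 = 1.081600
A = $3,000.00 × 1.081600
A = $3,244.80

A = P(1 + r/n)^(nt) = $3,244.80


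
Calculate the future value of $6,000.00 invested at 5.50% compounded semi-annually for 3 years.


Compound interest formula: A = P(1 + r/n)^(nt)
A = $6,000.00 × (1 + 0.055/2)^(2 × 3)
Growth factor: (1 + 0.055/2)^6 = 1.176768
A = $6,000.00 × 1.176768
A = $7,060.61

A = P(1 + r/n)^(nt) = $7,060.61


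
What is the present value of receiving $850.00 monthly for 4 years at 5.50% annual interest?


Present value of an ordinary annuity: PV = PMT × (1 − (1 + r)^(−n)) / r
Monthly rate r = 0.055/12 ≈ 0.00458333, n = 48
PV = $850.00 × (1 − (1 + 0.055/12)^(−48)) / (0.055/12)
PV = $850.00 × 42.998777
PV = $36,548.96

PV = PMT × (1-(1+r)^(-n))/r = $36,548.96


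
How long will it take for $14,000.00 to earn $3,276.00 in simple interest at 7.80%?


Rearrange the simple interest formula for t:
I = P × r × t  ⇒  t = I / (P × r)
t = $3,276.00 / ($14,000.00 × 0.078)
t = 3

t = I/(P×r) = 3 years


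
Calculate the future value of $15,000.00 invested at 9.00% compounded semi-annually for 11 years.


Compound interest formula: A = P(1 + r/n)^(nt)
A = $15,000.00 × (1 + 0.09/2)^(2 × 11)
Growth factor: (1 + 0.09/2)^22 = 2.633652
A = $15,000.00 × 2.633652
A = $39,504.78

A = P(1 + r/n)^(nt) = $39,504.78


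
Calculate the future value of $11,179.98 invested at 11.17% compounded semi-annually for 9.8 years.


Compound interest formula: A = P(1 + r/n)^(nt)
A = $11,179.98 × (1 + 0.1117/2)^(2 × 9.8)
Growth factor: (1 + 0.1117/2)^19.6 = 2.901373
A = $11,179.98 × 2.901373
A = $32,437.29

A = P(1 + r/n)^(nt) = $32,437.29


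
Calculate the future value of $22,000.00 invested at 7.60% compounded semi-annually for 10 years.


Compound interest formula: A = P(1 + r/n)^(nt)
A = $22,000.00 × (1 + 0.076/2)^(2 × 10)
Growth factor: (1 + 0.076/2)^20 = 2.1083712
A = $22,000.00 × 2.1083712
A = $46,384.17

A = P(1 + r/n)^(nt) = $46,384.17


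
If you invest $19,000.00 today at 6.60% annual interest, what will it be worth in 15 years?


Future value formula: FV = PV × (1 + r)^t
FV = $19,000.00 × (1 + 0.066)^15
FV = $19,000.00 × 2.608303
FV = $49,557.76

FV = PV × (1 + r)^t = $49,557.76


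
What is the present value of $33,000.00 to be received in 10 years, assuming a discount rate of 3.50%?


Present value formula: PV = FV / (1 + r)^t
PV = $33,000.00 / (1 + 0.035)^10
PV = $33,000.00 / 1.410599
PV = $23,394.32

PV = FV / (1 + r)^t = $23,394.32


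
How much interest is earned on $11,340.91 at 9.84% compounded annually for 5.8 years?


Compound interest earned = final amount − principal.
A = P(1 + r/n)^(nt) = $11,340.91 × (1 + 0.0984/1)^(1 × 5.8) = $19,546.05
Interest = A − P = $19,546.05 − $11,340.91 = $8,205.14

Interest = A - P = $8,205.14


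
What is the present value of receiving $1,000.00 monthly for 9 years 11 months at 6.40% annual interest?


Present value of an ordinary annuity: PV = PMT × (1 − (1 + r)^(−n)) / r
Monthly rate r = 0.064/12 ≈ 0.00533333, n = 119
PV = $1,000.00 × (1 − (1 + 0.064/12)^(−119)) / (0.064/12)
PV = $1,000.00 × 87.936202
PV = $87,936.20

PV = PMT × (1-(1+r)^(-n))/r = $87,936.20


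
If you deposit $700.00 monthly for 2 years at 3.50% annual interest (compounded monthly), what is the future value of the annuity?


Future value of an ordinary annuity: FV = PMT × ((1 + r)^n − 1) / r
Monthly rate r = 0.035/12 ≈ 0.00291667, n = 24
FV = $700.00 × ((1 + 0.035/12)^24 − 1) / (0.035/12)
FV = $700.00 × 24.822485
FV = $17,375.74

FV = PMT × ((1+r)^n - 1)/r = $17,375.74


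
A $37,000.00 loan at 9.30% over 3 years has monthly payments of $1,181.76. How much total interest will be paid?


Total paid over the life of the loan = PMT × n.
Total paid = $1,181.76 × 36 = $42,543.36
Total interest = total paid − principal = $42,543.36 − $37,000.00 = $5,543.36

Total interest = (PMT × n) - PV = $5,543.36


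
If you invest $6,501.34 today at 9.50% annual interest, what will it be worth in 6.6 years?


Future value formula: FV = PV × (1 + r)^t
FV = $6,501.34 × (1 + 0.095)^6.6
FV = $6,501.34 × 1.820259
FV = $11,834.12

FV = PV × (1 + r)^t = $11,834.12


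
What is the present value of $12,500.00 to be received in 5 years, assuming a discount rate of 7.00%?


Present value formula: PV = FV / (1 + r)^t
PV = $12,500.00 / (1 + 0.07)^5
PV = $12,500.00 / 1.402552
PV = $8,912.33

PV = FV / (1 + r)^t = $8,912.33


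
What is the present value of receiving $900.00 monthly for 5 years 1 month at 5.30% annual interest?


Present value of an ordinary annuity: PV = PMT × (1 − (1 + r)^(−n)) / r
Monthly rate r = 0.053/12 ≈ 0.00441667, n = 61
PV = $900.00 × (1 − (1 + 0.053/12)^(−61)) / (0.053/12)
PV = $900.00 × 53.370979
PV = $48,033.88

PV = PMT × (1-(1+r)^(-n))/r = $48,033.88


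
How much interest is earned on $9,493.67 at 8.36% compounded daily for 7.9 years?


Compound interest earned = final amount − principal.
A = P(1 + r/n)^(nt) = $9,493.67 × (1 + 0.0836/365)^(365 × 7.9) = $18,374.97
Interest = A − P = $18,374.97 − $9,493.67 = $8,881.30

Interest = A - P = $8,881.30


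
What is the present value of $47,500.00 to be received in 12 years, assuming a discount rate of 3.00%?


Present value formula: PV = FV / (1 + r)^t
PV = $47,500.00 / (1 + 0.03)^12
PV = $47,500.00 / 1.425761
PV = $33,315.54

PV = FV / (1 + r)^t = $33,315.54


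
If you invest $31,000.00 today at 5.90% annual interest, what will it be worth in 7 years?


Future value formula: FV = PV × (1 + r)^t
FV = $31,000.00 × (1 + 0.059)^7
FV = $31,000.00 × 1.4937287
FV = $46,305.59

FV = PV × (1 + r)^t = $46,305.59


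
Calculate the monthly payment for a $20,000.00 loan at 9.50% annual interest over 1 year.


Loan payment formula: PMT = PV × r / (1 − (1 + r)^(−n))
Monthly rate r = 0.095/12 ≈ 0.00791667, n = 12 months
Denominator: 1 − (1 + 0.095/12)^(−12) = 0.090287
PMT = $20,000.00 × (0.095/12) / 0.090287
PMT = $1,753.67 per month

PMT = PV × r / (1-(1+r)^(-n)) = $1,753.67/month


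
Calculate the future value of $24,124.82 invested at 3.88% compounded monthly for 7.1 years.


Compound interest formula: A = P(1 + r/n)^(nt)
A = $24,124.82 × (1 + 0.0388/12)^(12 × 7.1)
Growth factor: (1 + 0.0388/12)^85.2 = 1.3165775
A = $24,124.82 × 1.3165775
A = $31,762.20

A = P(1 + r/n)^(nt) = $31,762.20


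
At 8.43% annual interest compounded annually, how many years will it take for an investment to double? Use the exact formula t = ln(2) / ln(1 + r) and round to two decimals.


Doubling condition: (1 + r)^t = 2
Take ln of both sides: t × ln(1 + r) = ln(2)
t = ln(2) / ln(1 + r)
t = 0.693147 / 0.080935
t = 8.56

t = ln(2) / ln(1 + r) = 8.56 years


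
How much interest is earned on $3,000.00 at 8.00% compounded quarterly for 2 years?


Compound interest earned = final amount − principal.
A = P(1 + r/n)^(nt) = $3,000.00 × (1 + 0.08/4)^(4 × 2) = $3,514.98
Interest = A − P = $3,514.98 − $3,000.00 = $514.98

Interest = A - P = $514.98


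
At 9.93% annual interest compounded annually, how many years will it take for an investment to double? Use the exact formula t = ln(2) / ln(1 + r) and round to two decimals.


Doubling condition: (1 + r)^t = 2
Take ln of both sides: t × ln(1 + r) = ln(2)
t = ln(2) / ln(1 + r)
t = 0.693147 / 0.094674
t = 7.32

t = ln(2) / ln(1 + r) = 7.32 years


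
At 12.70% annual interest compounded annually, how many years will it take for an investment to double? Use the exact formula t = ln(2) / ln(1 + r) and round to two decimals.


Doubling condition: (1 + r)^t = 2
Take ln of both sides: t × ln(1 + r) = ln(2)
t = ln(2) / ln(1 + r)
t = 0.693147 / 0.119559
t = 5.80

t = ln(2) / ln(1 + r) = 5.80 years


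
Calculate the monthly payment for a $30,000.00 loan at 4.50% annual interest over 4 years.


Loan payment formula: PMT = PV × r / (1 − (1 + r)^(−n))
Monthly rate r = 0.045/12 = 0.00375, n = 48 months
Denominator: 1 − (1 + 0.045/12)^(−48) = 0.164449
PMT = $30,000.00 × (0.045/12) / 0.164449
PMT = $684.10 per month

PMT = PV × r / (1-(1+r)^(-n)) = $684.10/month


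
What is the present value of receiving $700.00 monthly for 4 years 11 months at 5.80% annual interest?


Present value of an ordinary annuity: PV = PMT × (1 − (1 + r)^(−n)) / r
Monthly rate r = 0.058/12 ≈ 0.00483333, n = 59
PV = $700.00 × (1 − (1 + 0.058/12)^(−59)) / (0.058/12)
PV = $700.00 × 51.226426
PV = $35,858.50

PV = PMT × (1-(1+r)^(-n))/r = $35,858.50


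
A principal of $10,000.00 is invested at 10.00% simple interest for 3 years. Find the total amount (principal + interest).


Total amount formula: A = P(1 + rt) = P + P·r·t
Interest: I = P × r × t = $10,000.00 × 0.1 × 3 = $3,000.00
A = P + I = $10,000.00 + $3,000.00 = $13,000.00

A = P + I = P(1 + rt) = $13,000.00


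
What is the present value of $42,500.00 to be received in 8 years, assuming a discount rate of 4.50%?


Present value formula: PV = FV / (1 + r)^t
PV = $42,500.00 / (1 + 0.045)^8
PV = $42,500.00 / 1.4221006
PV = $29,885.37

PV = FV / (1 + r)^t = $29,885.37


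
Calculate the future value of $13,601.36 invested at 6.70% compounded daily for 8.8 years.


Compound interest formula: A = P(1 + r/n)^(nt)
A = $13,601.36 × (1 + 0.067/365)^(365 × 8.8)
Growth factor: (1 + 0.067/365)^3212 = 1.8031694
A = $13,601.36 × 1.8031694
A = $24,525.56

A = P(1 + r/n)^(nt) = $24,525.56


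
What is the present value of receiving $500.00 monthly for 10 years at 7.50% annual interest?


Present value of an ordinary annuity: PV = PMT × (1 − (1 + r)^(−n)) / r
Monthly rate r = 0.075/12 = 0.00625, n = 120
PV = $500.00 × (1 − (1 + 0.075/12)^(−120)) / (0.075/12)
PV = $500.00 × 84.244743
PV = $42,122.37

PV = PMT × (1-(1+r)^(-n))/r = $42,122.37


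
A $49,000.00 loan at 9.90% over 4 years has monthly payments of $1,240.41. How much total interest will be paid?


Total paid over the life of the loan = PMT × n.
Total paid = $1,240.41 × 48 = $59,539.68
Total interest = total paid − principal = $59,539.68 − $49,000.00 = $10,539.68

Total interest = (PMT × n) - PV = $10,539.68


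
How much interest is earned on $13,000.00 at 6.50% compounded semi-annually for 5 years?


Compound interest earned = final amount − principal.
A = P(1 + r/n)^(nt) = $13,000.00 × (1 + 0.065/2)^(2 × 5) = $17,899.63
Interest = A − P = $17,899.63 − $13,000.00 = $4,899.63

Interest = A - P = $4,899.63


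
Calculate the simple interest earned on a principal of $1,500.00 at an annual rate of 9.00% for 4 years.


Simple interest formula: I = P × r × t
I = $1,500.00 × 0.09 × 4
I = $540.00

I = P × r × t = $540.00


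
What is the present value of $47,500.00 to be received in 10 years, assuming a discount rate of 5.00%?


Present value formula: PV = FV / (1 + r)^t
PV = $47,500.00 / (1 + 0.05)^10
PV = $47,500.00 / 1.6288946
PV = $29,160.88

PV = FV / (1 + r)^t = $29,160.88


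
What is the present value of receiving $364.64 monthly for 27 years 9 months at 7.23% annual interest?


Present value of an ordinary annuity: PV = PMT × (1 − (1 + r)^(−n)) / r
Monthly rate r = 0.0723/12 = 0.006025, n = 333
PV = $364.64 × (1 − (1 + 0.0723/12)^(−333)) / (0.0723/12)
PV = $364.64 × 143.519669
PV = $52,333.01

PV = PMT × (1-(1+r)^(-n))/r = $52,333.01


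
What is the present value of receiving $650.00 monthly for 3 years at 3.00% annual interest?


Present value of an ordinary annuity: PV = PMT × (1 − (1 + r)^(−n)) / r
Monthly rate r = 0.03/12 = 0.0025, n = 36
PV = $650.00 × (1 − (1 + 0.03/12)^(−36)) / (0.03/12)
PV = $650.00 × 34.386465
PV = $22,351.20

PV = PMT × (1-(1+r)^(-n))/r = $22,351.20


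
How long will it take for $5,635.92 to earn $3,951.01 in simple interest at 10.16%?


Rearrange the simple interest formula for t:
I = P × r × t  ⇒  t = I / (P × r)
t = $3,951.01 / ($5,635.92 × 0.1016)
t = 6.9

t = I/(P×r) = 6.9 years


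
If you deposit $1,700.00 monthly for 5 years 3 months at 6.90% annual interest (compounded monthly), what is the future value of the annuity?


Future value of an ordinary annuity: FV = PMT × ((1 + r)^n − 1) / r
Monthly rate r = 0.069/12 = 0.00575, n = 63
FV = $1,700.00 × ((1 + 0.069/12)^63 − 1) / (0.069/12)
FV = $1,700.00 × 75.664068
FV = $128,628.92

FV = PMT × ((1+r)^n - 1)/r = $128,628.92


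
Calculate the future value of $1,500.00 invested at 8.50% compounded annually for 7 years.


Compound interest formula: A = P(1 + r/n)^(nt)
A = $1,500.00 × (1 + 0.085/1)^(1 × 7)
Growth factor: (1 + 0.085/1)^7 = 1.770142
A = $1,500.00 × 1.770142
A = $2,655.21

A = P(1 + r/n)^(nt) = $2,655.21


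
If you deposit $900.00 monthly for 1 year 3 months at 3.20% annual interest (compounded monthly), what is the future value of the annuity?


Future value of an ordinary annuity: FV = PMT × ((1 + r)^n − 1) / r
Monthly rate r = 0.032/12 ≈ 0.00266667, n = 15
FV = $900.00 × ((1 + 0.032/12)^15 − 1) / (0.032/12)
FV = $900.00 × 15.283262
FV = $13,754.94

FV = PMT × ((1+r)^n - 1)/r = $13,754.94


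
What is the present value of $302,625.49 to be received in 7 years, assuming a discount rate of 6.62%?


Present value formula: PV = FV / (1 + r)^t
PV = $302,625.49 / (1 + 0.0662)^7
PV = $302,625.49 / 1.5662849
PV = $193,212.29

PV = FV / (1 + r)^t = $193,212.29


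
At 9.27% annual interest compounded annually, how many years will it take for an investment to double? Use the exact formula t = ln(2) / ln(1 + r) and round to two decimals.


Doubling condition: (1 + r)^t = 2
Take ln of both sides: t × ln(1 + r) = ln(2)
t = ln(2) / ln(1 + r)
t = 0.693147 / 0.088652
t = 7.82

t = ln(2) / ln(1 + r) = 7.82 years


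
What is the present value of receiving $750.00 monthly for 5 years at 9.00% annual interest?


Present value of an ordinary annuity: PV = PMT × (1 − (1 + r)^(−n)) / r
Monthly rate r = 0.09/12 = 0.0075, n = 60
PV = $750.00 × (1 − (1 + 0.09/12)^(−60)) / (0.09/12)
PV = $750.00 × 48.173374
PV = $36,130.03

PV = PMT × (1-(1+r)^(-n))/r = $36,130.03


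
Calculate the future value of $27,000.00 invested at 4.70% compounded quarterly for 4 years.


Compound interest formula: A = P(1 + r/n)^(nt)
A = $27,000.00 × (1 + 0.047/4)^(4 × 4)
Growth factor: (1 + 0.047/4)^16 = 1.2055116
A = $27,000.00 × 1.2055116
A = $32,548.81

A = P(1 + r/n)^(nt) = $32,548.81


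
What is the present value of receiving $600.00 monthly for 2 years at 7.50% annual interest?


Present value of an ordinary annuity: PV = PMT × (1 − (1 + r)^(−n)) / r
Monthly rate r = 0.075/12 = 0.00625, n = 24
PV = $600.00 × (1 − (1 + 0.075/12)^(−24)) / (0.075/12)
PV = $600.00 × 22.222423
PV = $13,333.45

PV = PMT × (1-(1+r)^(-n))/r = $13,333.45


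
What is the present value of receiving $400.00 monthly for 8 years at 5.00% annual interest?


Present value of an ordinary annuity: PV = PMT × (1 − (1 + r)^(−n)) / r
Monthly rate r = 0.05/12 ≈ 0.00416667, n = 96
PV = $400.00 × (1 − (1 + 0.05/12)^(−96)) / (0.05/12)
PV = $400.00 × 78.989441
PV = $31,595.78

PV = PMT × (1-(1+r)^(-n))/r = $31,595.78


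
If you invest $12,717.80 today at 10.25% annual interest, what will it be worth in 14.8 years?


Future value formula: FV = PV × (1 + r)^t
FV = $12,717.80 × (1 + 0.1025)^14.8
FV = $12,717.80 × 4.238413
FV = $53,903.29

FV = PV × (1 + r)^t = $53,903.29


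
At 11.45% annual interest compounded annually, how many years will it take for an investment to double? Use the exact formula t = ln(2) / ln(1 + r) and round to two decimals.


Doubling condition: (1 + r)^t = 2
Take ln of both sides: t × ln(1 + r) = ln(2)
t = ln(2) / ln(1 + r)
t = 0.693147 / 0.108406
t = 6.39

t = ln(2) / ln(1 + r) = 6.39 years


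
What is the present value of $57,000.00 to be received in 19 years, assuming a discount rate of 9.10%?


Present value formula: PV = FV / (1 + r)^t
PV = $57,000.00 / (1 + 0.091)^19
PV = $57,000.00 / 5.232030
PV = $10,894.43

PV = FV / (1 + r)^t = $10,894.43


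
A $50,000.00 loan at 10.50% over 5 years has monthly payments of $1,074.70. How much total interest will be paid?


Total paid over the life of the loan = PMT × n.
Total paid = $1,074.70 × 60 = $64,482.00
Total interest = total paid − principal = $64,482.00 − $50,000.00 = $14,482.00

Total interest = (PMT × n) - PV = $14,482.00
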